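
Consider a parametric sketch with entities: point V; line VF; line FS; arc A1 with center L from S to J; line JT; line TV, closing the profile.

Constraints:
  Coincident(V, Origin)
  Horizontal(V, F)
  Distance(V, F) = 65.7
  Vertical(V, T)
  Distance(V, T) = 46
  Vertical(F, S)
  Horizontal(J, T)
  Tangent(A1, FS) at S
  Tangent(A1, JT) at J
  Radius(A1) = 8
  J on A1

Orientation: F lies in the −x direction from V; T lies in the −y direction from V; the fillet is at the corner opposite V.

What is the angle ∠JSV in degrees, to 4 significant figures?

75.04°

The virtual corner opposite V is at (-65.70, -46.00). Since A1 is tangent to FS there, LS ⟂ FS and A1 meets JT tangentially, so LJ is at right angles to JT, with radius 8.0, so the center L sits 8.0 in from both sides at L = (-57.70, -38.00). That places the tangent points at S = (-65.70, -38.00) on FS and J = (-57.70, -46.00) on JT. Then cos ∠JSV = SJ·SV / (|SJ||SV|), giving 75.04°.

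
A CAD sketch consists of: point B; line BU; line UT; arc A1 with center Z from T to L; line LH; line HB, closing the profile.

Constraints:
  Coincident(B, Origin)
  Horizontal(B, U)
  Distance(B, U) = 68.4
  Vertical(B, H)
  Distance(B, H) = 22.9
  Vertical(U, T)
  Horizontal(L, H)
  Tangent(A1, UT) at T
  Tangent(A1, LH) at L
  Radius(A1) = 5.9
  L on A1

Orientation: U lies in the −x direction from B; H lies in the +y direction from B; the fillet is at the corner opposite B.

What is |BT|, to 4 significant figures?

70.48

B is at the origin; BU is horizontal with |BU| = 68.4 and U on the −x side, so U = (-68.40, 0.000). BH is vertical with |BH| = 22.9 and H on the +y side, so H = (0.000, 22.90). The virtual corner opposite B is at (-68.40, 22.90). Tangency of A1 to UT means the radius ZT is perpendicular to UT and the tangent condition forces ZL to be normal to LH, with radius 5.9, so the center Z sits 5.9 in from both sides at Z = (-62.50, 17.00). That places the tangent points at T = (-68.40, 17.00) on UT and L = (-62.50, 22.90) on LH. Then |BT| = |T − B| = 70.48.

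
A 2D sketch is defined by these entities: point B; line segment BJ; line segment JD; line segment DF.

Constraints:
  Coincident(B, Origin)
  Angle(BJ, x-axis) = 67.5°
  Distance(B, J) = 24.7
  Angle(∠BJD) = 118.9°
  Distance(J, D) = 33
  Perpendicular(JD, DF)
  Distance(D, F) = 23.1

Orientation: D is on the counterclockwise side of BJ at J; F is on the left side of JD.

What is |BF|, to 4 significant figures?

44.96

B is at the origin; BJ runs at 67.5° with length 24.7, so J = 24.7·(cos 67.5°, sin 67.5°) = (9.452, 22.82). ∠BJD = 118.9°, so JD runs at 67.5° + (180° − 118.9°) = 128.6° from the x-axis; with |JD| = 33.0, D = J + 33.0·(cos 128.6°, sin 128.6°) = (-11.14, 48.61). JD ⟂ DF; with |DF| = 23.1 on the left of JD, F = D + 23.1·(-0.7815, -0.6239) = (-29.19, 34.20). Then |BF| = |F − B| = 44.96.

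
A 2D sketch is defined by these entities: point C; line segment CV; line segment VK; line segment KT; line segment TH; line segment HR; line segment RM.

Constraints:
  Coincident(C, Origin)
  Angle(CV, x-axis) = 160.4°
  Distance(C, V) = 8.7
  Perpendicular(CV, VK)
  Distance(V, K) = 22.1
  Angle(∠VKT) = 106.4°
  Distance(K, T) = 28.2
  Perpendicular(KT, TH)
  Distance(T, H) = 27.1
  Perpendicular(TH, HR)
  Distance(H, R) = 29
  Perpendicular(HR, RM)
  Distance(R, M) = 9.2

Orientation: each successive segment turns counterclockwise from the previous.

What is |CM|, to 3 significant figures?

6.45

C is at the origin; CV runs at 160.4° with length 8.7, so V = (-8.20, 2.92). The perpendicularity gives VK at right angles to CV, so VK runs at -110°; with |VK| = 22.1, K = (-15.6, -17.9). ∠VKT = 106.4° gives KT at -36.0° from the x-axis; with |KT| = 28.2, T = (7.20, -34.5). KT ⟂ TH, so TH runs at 54.0°; with |TH| = 27.1, H = (23.1, -12.6). TH is perpendicular to HR, so HR runs at 144°; with |HR| = 29.0, R = (-0.328, 4.49). HR is perpendicular to RM, so RM runs at -126°; with |RM| = 9.2, M = (-5.74, -2.95). Then |CM| = |M − C| = 6.45.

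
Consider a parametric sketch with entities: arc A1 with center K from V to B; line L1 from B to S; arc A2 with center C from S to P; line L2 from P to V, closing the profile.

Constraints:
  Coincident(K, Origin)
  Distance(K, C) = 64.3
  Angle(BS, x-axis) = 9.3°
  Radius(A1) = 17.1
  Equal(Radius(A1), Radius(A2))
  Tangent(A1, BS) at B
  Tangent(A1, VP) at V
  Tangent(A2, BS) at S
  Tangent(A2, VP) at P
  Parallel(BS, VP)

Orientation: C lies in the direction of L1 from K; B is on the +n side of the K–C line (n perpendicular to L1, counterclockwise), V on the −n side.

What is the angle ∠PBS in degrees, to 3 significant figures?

28.0°

The slot axis is L1's direction at 9.3°, so u = (cos 9.3°, sin 9.3°) = (0.987, 0.162) and n = (−sin 9.3°, cos 9.3°) = (-0.162, 0.987). K is at the origin and C lies 64.3 along u from K, so C = 64.3·u = (63.5, 10.4). Tangency of A1 to both parallel lines with radius 17.1 puts B and V at K ± 17.1·n: B = (-2.76, 16.9), V = (2.76, -16.9). Equal radii place S and P the same way about C: S = C + 17.1·n = (60.7, 27.3), P = C − 17.1·n = (66.2, -6.48). Then cos ∠PBS = BP·BS / (|BP||BS|), giving 28.0°.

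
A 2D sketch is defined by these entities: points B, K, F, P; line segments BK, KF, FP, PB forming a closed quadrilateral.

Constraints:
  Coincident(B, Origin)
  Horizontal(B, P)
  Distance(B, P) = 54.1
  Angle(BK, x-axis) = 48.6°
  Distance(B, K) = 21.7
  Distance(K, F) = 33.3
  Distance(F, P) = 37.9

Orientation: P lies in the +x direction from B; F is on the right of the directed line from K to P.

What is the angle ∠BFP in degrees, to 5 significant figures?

114.53°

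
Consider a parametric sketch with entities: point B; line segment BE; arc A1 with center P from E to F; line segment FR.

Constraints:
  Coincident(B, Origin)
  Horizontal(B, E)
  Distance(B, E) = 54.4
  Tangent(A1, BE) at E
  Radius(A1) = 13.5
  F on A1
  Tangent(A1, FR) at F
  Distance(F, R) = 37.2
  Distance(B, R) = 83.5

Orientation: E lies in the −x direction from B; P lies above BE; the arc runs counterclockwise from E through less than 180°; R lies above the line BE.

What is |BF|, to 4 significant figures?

48.62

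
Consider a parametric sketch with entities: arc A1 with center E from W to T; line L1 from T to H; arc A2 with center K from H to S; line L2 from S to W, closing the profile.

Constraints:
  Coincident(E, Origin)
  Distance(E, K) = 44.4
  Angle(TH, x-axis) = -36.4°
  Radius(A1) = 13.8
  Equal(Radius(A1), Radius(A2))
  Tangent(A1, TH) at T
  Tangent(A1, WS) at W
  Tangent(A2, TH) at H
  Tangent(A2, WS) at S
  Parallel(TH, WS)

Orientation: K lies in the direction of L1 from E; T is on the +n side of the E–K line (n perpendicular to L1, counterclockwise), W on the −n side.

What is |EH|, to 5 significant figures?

46.495

Tangency of A1 to both parallel lines with radius 13.8 puts T and W at E ± 13.8·n: T = (8.1892, 11.108), W = (-8.1892, -11.108). Equal radii place H and S the same way about K: H = K + 13.8·n = (43.926, -15.240), S = K − 13.8·n = (27.548, -37.455). Then |EH| = |H − E| = 46.495.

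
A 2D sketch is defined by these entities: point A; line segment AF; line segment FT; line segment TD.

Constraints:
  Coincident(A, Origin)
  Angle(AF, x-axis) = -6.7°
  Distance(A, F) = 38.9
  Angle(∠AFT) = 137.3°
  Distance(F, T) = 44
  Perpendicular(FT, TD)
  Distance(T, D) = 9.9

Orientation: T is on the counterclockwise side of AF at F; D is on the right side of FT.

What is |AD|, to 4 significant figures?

81.15

A is at the origin; AF runs at -6.7° with length 38.9, so F = 38.9·(cos -6.7°, sin -6.7°) = (38.63, -4.538). ∠AFT = 137.3°, so FT runs at -6.7° + (180° − 137.3°) = 36.00° from the x-axis; with |FT| = 44.0, T = F + 44.0·(cos 36.00°, sin 36.00°) = (74.23, 21.32). FT ⟂ TD; with |TD| = 9.9 on the right of FT, D = T + 9.9·(0.5878, -0.8090) = (80.05, 13.31). Then |AD| = |D − A| = 81.15.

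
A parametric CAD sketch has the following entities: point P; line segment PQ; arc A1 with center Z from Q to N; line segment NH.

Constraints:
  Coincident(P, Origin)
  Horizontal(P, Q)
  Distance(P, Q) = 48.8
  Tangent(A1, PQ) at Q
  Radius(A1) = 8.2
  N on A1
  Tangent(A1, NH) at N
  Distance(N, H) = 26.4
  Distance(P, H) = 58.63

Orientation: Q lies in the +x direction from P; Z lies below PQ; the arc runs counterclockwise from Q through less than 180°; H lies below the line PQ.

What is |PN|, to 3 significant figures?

42.0

P is at the origin; P and Q share the same y with |PQ| = 48.8 and Q on the +x side, so Q = (48.8, 0.00). Tangency of A1 to PQ means the radius ZQ is perpendicular to PQ, so Z = Q + (0, -8.2) = (48.8, -8.20). Since ZN ⟂ NH (tangency), |ZH| = √(8.2² + 26.4²) = 27.6 regardless of where N sits on A1. So H lies on both circle(P, 58.63) and circle(Z, 27.6); the below-PQ intersection is H = (46.5, -35.7). N is the foot of the tangent from H: N = (40.8, -9.96).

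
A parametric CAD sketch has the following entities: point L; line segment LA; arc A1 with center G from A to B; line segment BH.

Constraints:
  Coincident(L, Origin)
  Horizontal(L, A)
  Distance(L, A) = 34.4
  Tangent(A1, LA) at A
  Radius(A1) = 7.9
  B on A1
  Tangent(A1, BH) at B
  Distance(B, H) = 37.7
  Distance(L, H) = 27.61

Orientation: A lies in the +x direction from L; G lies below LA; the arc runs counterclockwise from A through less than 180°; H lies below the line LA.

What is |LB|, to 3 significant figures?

29.1

Checks: L.y = 0.00, A.y = 0.00 ✓; |GB| = 7.900 ✓; ∠(GB, BH) = 90.00° ✓; |BH| = 37.70 ✓; |LH| = 27.61 ✓.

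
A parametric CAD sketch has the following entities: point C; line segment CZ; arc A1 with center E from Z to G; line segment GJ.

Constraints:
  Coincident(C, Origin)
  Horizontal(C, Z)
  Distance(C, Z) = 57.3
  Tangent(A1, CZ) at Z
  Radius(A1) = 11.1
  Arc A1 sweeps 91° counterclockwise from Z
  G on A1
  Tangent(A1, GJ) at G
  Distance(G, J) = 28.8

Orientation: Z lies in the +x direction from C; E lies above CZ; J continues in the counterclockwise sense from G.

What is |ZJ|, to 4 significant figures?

41.47

On A1, Z sits at bearing -90° from E; a 91° counterclockwise sweep puts G at bearing 1°, so G = E + 11.1·(cos 1°, sin 1°) = (68.40, 11.29). A1 meets GJ tangentially, so EG is at right angles to GJ, so GJ runs along (−sin 1°, cos 1°); with |GJ| = 28.8, J = (67.90, 40.09). Then |ZJ| = |J − Z| = 41.47.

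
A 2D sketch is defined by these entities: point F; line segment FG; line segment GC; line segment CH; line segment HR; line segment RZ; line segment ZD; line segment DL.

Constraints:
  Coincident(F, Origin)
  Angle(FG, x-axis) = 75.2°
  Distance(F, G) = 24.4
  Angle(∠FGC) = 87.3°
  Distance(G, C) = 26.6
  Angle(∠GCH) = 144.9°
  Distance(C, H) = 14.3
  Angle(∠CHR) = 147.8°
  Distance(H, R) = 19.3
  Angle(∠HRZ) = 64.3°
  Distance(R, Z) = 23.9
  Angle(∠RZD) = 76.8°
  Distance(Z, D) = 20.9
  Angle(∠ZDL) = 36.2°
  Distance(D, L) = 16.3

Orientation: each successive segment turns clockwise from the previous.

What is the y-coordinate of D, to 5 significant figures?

10.769

F is at the origin; FG runs at 75.2° with length 24.4, so G = (6.2329, 23.590). ∠FGC = 87.3° gives GC at -17.500° from the x-axis; with |GC| = 26.6, C = (31.602, 15.592). ∠GCH = 144.9° gives CH at -52.600° from the x-axis; with |CH| = 14.3, H = (40.287, 4.2316). ∠CHR = 147.8° gives HR at -84.800° from the x-axis; with |HR| = 19.3, R = (42.036, -14.989). ∠HRZ = 64.3° gives RZ at 159.50° from the x-axis; with |RZ| = 23.9, Z = (19.650, -6.6190). ∠RZD = 76.8° gives ZD at 56.300° from the x-axis; with |ZD| = 20.9, D = (31.246, 10.769). So D.y = 10.769.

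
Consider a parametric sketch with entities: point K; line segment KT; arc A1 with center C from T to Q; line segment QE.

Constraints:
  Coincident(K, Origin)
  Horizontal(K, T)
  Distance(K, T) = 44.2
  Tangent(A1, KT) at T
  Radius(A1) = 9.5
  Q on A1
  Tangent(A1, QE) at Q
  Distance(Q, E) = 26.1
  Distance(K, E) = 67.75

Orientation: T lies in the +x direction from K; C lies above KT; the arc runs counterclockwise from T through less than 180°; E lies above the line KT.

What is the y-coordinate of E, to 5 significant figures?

32.838

K is at the origin; KT is horizontal with |KT| = 44.2 and T on the +x side, so T = (44.200, 0.0000). The tangent condition forces CT to be normal to KT, so C = T + (0, 9.5) = (44.200, 9.5000). Since CQ ⟂ QE (tangency), |CE| = √(9.5² + 26.1²) = 27.775 regardless of where Q sits on A1. So E lies on both circle(K, 67.75) and circle(C, 27.775); the above-KT intersection is E = (59.260, 32.838). Q is the foot of the tangent from E: Q = (53.463, 7.3899).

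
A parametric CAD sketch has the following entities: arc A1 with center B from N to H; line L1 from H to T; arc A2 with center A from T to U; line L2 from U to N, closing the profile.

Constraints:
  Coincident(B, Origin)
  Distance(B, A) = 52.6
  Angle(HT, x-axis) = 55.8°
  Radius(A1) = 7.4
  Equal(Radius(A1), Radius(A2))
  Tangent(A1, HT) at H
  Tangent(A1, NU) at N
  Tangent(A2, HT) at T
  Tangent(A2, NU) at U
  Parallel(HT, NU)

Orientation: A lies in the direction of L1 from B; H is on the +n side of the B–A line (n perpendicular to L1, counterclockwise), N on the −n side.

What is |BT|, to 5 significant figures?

53.118

The slot axis is L1's direction at 55.8°, so u = (cos 55.8°, sin 55.8°) = (0.56208, 0.82708) and n = (−sin 55.8°, cos 55.8°) = (-0.82708, 0.56208). B is at the origin and A lies 52.6 along u from B, so A = 52.6·u = (29.566, 43.504). Tangency of A1 to both parallel lines with radius 7.4 puts H and N at B ± 7.4·n: H = (-6.1204, 4.1594), N = (6.1204, -4.1594). Equal radii place T and U the same way about A: T = A + 7.4·n = (23.445, 47.664), U = A − 7.4·n = (35.686, 39.345). Then |BT| = |T − B| = 53.118.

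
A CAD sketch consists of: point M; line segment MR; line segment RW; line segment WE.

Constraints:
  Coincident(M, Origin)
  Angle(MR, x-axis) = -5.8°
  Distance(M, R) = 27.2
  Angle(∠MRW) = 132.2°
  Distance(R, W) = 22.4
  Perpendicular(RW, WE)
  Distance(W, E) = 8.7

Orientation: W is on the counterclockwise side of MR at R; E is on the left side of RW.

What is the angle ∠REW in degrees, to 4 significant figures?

68.77°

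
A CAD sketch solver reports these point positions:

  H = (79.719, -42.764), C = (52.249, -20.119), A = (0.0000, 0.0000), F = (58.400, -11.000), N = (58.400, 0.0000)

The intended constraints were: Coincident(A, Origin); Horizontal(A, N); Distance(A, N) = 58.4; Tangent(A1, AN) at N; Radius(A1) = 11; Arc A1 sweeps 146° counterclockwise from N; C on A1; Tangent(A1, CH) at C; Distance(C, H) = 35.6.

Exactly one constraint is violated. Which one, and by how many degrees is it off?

Tangent(A1, CH) at C — off by 5.50°.

A = (0.00, 0.00) ✓; A.y = 0.00, N.y = 0.00 ✓; |AN| = 58.40 ✓; ∠(FN, NA) = 90.00° ✓; |FN| = 11.00 ✓; bearing(F→C) − bearing(F→N) = 146.0° ✓; |FC| = 11.00 ✓; ∠(FC, CH) = 95.50° ✗; |CH| = 35.60 ✓.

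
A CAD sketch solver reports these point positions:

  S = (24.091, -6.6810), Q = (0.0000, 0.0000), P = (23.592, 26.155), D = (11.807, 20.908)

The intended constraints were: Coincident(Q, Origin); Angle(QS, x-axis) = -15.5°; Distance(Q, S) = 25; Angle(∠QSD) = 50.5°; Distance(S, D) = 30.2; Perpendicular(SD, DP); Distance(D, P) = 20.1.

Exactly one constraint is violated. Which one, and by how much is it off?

Distance(D, P) = 20.1 — off by 7.20.

Q = (0.00, 0.00) ✓; QS at -15.50° ✓; |QS| = 25.00 ✓; ∠QSD = 50.50° ✓; |SD| = 30.20 ✓; ∠(SD, DP) = 90.00° ✓; |DP| = 12.90 ✗.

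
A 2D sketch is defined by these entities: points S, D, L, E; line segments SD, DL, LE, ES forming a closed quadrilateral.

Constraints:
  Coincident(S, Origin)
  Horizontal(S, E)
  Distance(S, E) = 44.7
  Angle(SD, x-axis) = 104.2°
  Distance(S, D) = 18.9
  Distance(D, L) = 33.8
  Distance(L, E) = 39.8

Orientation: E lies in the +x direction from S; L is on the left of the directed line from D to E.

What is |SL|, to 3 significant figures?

42.7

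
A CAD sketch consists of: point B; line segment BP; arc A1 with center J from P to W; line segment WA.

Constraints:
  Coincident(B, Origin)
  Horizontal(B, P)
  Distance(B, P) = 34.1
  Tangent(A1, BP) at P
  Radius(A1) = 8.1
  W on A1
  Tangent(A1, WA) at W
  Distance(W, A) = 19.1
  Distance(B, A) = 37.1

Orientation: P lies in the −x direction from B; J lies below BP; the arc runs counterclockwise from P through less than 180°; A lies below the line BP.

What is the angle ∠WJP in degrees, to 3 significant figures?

138°

B is at the origin; BP is horizontal with |BP| = 34.1 and P on the −x side, so P = (-34.1, 0.00). The tangent condition forces JP to be normal to BP, so J = P + (0, -8.1) = (-34.1, -8.10). Since JW ⟂ WA (tangency), |JA| = √(8.1² + 19.1²) = 20.7 regardless of where W sits on A1. So A lies on both circle(B, 37.1) and circle(J, 20.7); the below-BP intersection is A = (-25.5, -27.0). W is the foot of the tangent from A: W = (-39.6, -14.1).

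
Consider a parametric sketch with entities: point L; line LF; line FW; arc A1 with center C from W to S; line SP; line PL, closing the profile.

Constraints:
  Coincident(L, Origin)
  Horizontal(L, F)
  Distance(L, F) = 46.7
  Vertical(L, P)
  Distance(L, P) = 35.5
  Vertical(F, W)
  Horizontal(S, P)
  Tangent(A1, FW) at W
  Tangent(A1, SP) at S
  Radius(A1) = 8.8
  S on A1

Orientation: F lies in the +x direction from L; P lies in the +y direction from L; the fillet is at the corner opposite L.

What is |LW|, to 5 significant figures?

53.794

L is at the origin; L and F share the same y with |LF| = 46.7 and F on the +x side, so F = (46.700, 0.0000). L and P share the same x with |LP| = 35.5 and P on the +y side, so P = (0.0000, 35.500). The virtual corner opposite L is at (46.700, 35.500). A1 meets FW tangentially, so CW is at right angles to FW and A1 meets SP tangentially, so CS is at right angles to SP, with radius 8.8, so the center C sits 8.8 in from both sides at C = (37.900, 26.700). That places the tangent points at W = (46.700, 26.700) on FW and S = (37.900, 35.500) on SP. Then |LW| = |W − L| = 53.794.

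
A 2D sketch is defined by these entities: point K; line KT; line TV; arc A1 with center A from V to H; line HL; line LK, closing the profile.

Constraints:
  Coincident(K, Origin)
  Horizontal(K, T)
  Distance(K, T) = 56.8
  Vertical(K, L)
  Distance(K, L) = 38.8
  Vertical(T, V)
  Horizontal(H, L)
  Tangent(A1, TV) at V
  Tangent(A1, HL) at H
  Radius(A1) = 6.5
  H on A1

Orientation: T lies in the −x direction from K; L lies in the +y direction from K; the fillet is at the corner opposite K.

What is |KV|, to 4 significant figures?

65.34

K is at the origin; KT is horizontal with |KT| = 56.8 and T on the −x side, so T = (-56.80, 0.000). K and L share the same x with |KL| = 38.8 and L on the +y side, so L = (0.000, 38.80). The virtual corner opposite K is at (-56.80, 38.80). The tangent condition forces AV to be normal to TV and the tangent condition forces AH to be normal to HL, with radius 6.5, so the center A sits 6.5 in from both sides at A = (-50.30, 32.30). That places the tangent points at V = (-56.80, 32.30) on TV and H = (-50.30, 38.80) on HL. Then |KV| = |V − K| = 65.34.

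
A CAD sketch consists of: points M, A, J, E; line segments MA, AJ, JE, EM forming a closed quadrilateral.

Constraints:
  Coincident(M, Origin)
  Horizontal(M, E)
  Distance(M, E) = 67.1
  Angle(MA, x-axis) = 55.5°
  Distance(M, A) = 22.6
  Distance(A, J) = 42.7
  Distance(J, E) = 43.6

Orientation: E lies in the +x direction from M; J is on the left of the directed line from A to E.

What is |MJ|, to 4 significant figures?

63.85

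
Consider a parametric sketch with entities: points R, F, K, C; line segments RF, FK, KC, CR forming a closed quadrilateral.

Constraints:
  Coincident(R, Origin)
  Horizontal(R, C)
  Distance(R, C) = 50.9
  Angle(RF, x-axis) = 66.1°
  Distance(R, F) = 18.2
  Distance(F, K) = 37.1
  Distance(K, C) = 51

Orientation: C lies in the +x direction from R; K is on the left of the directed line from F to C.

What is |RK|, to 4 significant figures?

54.99

Checks: |FK| = 37.10 ✓; |KC| = 51.00 ✓.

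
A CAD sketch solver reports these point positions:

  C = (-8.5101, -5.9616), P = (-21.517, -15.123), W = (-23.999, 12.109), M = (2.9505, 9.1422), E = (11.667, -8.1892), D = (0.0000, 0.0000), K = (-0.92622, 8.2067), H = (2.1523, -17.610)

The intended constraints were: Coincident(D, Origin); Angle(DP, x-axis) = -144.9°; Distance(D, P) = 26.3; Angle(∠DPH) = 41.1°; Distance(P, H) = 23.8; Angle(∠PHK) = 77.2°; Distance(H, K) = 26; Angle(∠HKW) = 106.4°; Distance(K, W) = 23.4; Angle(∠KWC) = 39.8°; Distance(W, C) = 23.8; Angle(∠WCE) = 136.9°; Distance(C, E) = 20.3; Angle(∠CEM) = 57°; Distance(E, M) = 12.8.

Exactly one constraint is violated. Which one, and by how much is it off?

Distance(E, M) = 12.8 — off by 6.60.

D = (0.00, 0.00) ✓; DP at -144.9° ✓; |DP| = 26.30 ✓; ∠DPH = 41.10° ✓; |PH| = 23.80 ✓; ∠PHK = 77.20° ✓; |HK| = 26.00 ✓; ∠HKW = 106.4° ✓; |KW| = 23.40 ✓; ∠KWC = 39.80° ✓; |WC| = 23.80 ✓; ∠WCE = 136.9° ✓; |CE| = 20.30 ✓; ∠CEM = 57.00° ✓; |EM| = 19.40 ✗.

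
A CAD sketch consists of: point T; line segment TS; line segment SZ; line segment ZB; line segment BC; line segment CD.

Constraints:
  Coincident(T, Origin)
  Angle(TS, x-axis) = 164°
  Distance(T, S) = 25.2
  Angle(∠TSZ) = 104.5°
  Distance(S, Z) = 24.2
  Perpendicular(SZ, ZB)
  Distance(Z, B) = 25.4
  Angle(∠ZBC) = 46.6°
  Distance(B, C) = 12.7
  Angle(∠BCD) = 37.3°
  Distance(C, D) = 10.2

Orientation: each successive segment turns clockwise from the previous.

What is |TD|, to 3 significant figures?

32.1

T is at the origin; TS runs at 164.0° with length 25.2, so S = (-24.2, 6.95). ∠TSZ = 104.5° gives SZ at 88.5° from the x-axis; with |SZ| = 24.2, Z = (-23.6, 31.1). SZ ⟂ ZB, so ZB runs at -1.50°; with |ZB| = 25.4, B = (1.80, 30.5). ∠ZBC = 46.6° gives BC at -135° from the x-axis; with |BC| = 12.7, C = (-7.16, 21.5). ∠BCD = 37.3° gives CD at 82.4° from the x-axis; with |CD| = 10.2, D = (-5.81, 31.6). Then |TD| = |D − T| = 32.1.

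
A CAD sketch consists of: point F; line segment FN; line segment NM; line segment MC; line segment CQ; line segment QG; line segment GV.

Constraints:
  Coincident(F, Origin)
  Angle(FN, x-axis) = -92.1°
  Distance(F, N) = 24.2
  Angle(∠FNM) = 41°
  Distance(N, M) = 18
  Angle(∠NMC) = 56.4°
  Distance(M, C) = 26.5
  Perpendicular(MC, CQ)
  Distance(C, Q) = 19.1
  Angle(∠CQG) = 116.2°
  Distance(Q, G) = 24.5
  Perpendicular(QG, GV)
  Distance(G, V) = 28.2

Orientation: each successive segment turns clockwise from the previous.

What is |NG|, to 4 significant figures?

15.89

MC ⟂ CQ, so CQ runs at -84.70°; with |CQ| = 19.1, Q = (15.96, -26.75). ∠CQG = 116.2° gives QG at -148.5° from the x-axis; with |QG| = 24.5, G = (-4.929, -39.55). Then |NG| = |G − N| = 15.89.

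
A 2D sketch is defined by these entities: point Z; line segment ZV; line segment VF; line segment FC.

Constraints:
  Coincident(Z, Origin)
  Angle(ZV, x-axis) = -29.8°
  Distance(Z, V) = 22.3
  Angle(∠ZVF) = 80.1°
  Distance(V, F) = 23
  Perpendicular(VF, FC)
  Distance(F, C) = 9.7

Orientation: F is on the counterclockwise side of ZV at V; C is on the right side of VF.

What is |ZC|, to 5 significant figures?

37.016

∠ZVF = 80.1°, so VF runs at -29.8° + (180° − 80.1°) = 70.100° from the x-axis; with |VF| = 23.0, F = V + 23.0·(cos 70.100°, sin 70.100°) = (27.180, 10.544). VF ⟂ FC; with |FC| = 9.7 on the right of VF, C = F + 9.7·(0.94029, -0.34038) = (36.301, 7.2424). Then |ZC| = |C − Z| = 37.016.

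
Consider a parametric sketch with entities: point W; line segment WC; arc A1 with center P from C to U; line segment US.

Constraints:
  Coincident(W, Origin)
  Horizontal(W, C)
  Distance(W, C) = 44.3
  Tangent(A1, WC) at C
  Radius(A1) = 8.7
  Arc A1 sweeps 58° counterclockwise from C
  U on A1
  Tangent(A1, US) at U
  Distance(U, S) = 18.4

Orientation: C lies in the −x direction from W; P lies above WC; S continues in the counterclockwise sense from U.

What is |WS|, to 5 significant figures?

33.558

W is at the origin; W and C share the same y with |WC| = 44.3 and C on the −x side, so C = (-44.300, 0.0000). A1 meets WC tangentially, so PC is at right angles to WC, so P = C + (0, 8.7) = (-44.300, 8.7000). On A1, C sits at bearing -90° from P; a 58° counterclockwise sweep puts U at bearing -32°, so U = P + 8.7·(cos -32°, sin -32°) = (-36.922, 4.0897). The tangent condition forces PU to be normal to US, so US runs along (−sin -32°, cos -32°); with |US| = 18.4, S = (-27.171, 19.694). Then |WS| = |S − W| = 33.558.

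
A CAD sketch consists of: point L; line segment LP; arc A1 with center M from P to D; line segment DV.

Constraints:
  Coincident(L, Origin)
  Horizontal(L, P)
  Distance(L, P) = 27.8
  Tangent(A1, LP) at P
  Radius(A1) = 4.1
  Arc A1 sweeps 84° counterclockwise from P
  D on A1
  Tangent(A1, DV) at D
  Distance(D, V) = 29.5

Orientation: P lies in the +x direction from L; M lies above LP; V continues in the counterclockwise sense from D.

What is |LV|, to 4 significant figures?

48.08

L is at the origin; L and P share the same y with |LP| = 27.8 and P on the +x side, so P = (27.80, 0.000). Tangency of A1 to LP means the radius MP is perpendicular to LP, so M = P + (0, 4.1) = (27.80, 4.100). On A1, P sits at bearing -90° from M; an 84° counterclockwise sweep puts D at bearing -6°, so D = M + 4.1·(cos -6°, sin -6°) = (31.88, 3.671). Since A1 is tangent to DV there, MD ⟂ DV, so DV runs along (−sin -6°, cos -6°); with |DV| = 29.5, V = (34.96, 33.01). Then |LV| = |V − L| = 48.08.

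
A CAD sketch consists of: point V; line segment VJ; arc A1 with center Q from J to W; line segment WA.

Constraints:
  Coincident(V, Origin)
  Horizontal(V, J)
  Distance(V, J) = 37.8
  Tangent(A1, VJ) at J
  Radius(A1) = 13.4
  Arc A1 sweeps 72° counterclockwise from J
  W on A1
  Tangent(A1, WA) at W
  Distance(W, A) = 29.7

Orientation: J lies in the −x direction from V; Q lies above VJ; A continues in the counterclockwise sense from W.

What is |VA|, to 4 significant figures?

40.73

V is at the origin; V and J share the same y with |VJ| = 37.8 and J on the −x side, so J = (-37.80, 0.000). A1 meets VJ tangentially, so QJ is at right angles to VJ, so Q = J + (0, 13.4) = (-37.80, 13.40). On A1, J sits at bearing -90° from Q; a 72° counterclockwise sweep puts W at bearing -18°, so W = Q + 13.4·(cos -18°, sin -18°) = (-25.06, 9.259). A1 meets WA tangentially, so QW is at right angles to WA, so WA runs along (−sin -18°, cos -18°); with |WA| = 29.7, A = (-15.88, 37.51). Then |VA| = |A − V| = 40.73.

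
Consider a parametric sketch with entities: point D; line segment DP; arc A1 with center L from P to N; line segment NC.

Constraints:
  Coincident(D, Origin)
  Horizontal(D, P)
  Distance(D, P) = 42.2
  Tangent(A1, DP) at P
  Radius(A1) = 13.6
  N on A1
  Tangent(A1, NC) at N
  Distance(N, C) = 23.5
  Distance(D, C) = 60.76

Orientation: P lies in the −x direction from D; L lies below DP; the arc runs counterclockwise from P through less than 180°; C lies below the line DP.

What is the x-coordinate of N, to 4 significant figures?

-54.66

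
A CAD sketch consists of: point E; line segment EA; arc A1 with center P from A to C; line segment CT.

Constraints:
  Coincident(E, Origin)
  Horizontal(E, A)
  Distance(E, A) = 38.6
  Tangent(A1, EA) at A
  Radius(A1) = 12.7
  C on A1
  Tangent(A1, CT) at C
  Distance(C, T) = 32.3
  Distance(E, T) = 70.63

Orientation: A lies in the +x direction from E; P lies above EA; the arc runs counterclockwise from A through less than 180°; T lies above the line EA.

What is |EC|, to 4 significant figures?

52.22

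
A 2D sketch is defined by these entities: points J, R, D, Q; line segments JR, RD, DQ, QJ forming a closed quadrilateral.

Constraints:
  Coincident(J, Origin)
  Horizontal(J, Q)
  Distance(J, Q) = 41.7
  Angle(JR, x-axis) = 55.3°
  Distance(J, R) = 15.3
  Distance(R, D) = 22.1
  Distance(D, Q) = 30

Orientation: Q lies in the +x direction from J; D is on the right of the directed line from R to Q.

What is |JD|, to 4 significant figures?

15.94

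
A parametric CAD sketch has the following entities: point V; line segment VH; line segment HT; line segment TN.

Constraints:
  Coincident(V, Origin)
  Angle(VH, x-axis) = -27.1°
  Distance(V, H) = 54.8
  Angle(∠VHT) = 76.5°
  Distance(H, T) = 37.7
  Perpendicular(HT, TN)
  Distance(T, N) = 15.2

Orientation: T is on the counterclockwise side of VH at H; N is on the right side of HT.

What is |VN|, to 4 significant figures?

72.87

V is at the origin; VH runs at -27.1° with length 54.8, so H = 54.8·(cos -27.1°, sin -27.1°) = (48.78, -24.96). ∠VHT = 76.5°, so HT runs at -27.1° + (180° − 76.5°) = 76.40° from the x-axis; with |HT| = 37.7, T = H + 37.7·(cos 76.40°, sin 76.40°) = (57.65, 11.68). HT ⟂ TN; with |TN| = 15.2 on the right of HT, N = T + 15.2·(0.9720, -0.2351) = (72.42, 8.105). Then |VN| = |N − V| = 72.87.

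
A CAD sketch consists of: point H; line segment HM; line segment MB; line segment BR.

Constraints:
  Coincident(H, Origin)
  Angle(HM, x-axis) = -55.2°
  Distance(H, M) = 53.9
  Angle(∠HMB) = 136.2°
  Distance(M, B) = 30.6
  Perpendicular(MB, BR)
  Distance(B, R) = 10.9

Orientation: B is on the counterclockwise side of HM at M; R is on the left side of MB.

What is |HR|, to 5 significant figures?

74.350

H is at the origin; HM runs at -55.2° with length 53.9, so M = 53.9·(cos -55.2°, sin -55.2°) = (30.761, -44.260). ∠HMB = 136.2°, so MB runs at -55.2° + (180° − 136.2°) = -11.400° from the x-axis; with |MB| = 30.6, B = M + 30.6·(cos -11.400°, sin -11.400°) = (60.758, -50.308). The perpendicularity gives BR at right angles to MB; with |BR| = 10.9 on the left of MB, R = B + 10.9·(0.19766, 0.98027) = (62.912, -39.623). Then |HR| = |R − H| = 74.350.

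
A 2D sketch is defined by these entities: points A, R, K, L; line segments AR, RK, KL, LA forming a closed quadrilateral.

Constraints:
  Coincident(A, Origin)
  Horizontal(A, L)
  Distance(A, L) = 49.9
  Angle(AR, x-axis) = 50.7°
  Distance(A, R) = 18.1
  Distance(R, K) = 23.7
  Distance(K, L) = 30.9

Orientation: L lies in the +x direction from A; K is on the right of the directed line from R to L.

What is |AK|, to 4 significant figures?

21.64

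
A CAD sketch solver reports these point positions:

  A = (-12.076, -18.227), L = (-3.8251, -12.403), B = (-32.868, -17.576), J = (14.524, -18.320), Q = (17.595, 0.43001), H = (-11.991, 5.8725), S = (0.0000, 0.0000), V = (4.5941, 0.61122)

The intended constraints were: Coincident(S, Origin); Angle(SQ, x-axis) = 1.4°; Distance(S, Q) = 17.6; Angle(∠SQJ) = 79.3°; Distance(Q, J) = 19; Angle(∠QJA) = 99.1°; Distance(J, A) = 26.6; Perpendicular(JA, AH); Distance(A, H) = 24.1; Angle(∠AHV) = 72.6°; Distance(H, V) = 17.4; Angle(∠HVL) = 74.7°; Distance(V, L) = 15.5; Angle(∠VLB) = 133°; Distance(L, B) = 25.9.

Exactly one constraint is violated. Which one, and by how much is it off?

Distance(L, B) = 25.9 — off by 3.60.

S = (0.00, 0.00) ✓; SQ at 1.400° ✓; |SQ| = 17.60 ✓; ∠SQJ = 79.30° ✓; |QJ| = 19.00 ✓; ∠QJA = 99.10° ✓; |JA| = 26.60 ✓; ∠(JA, AH) = 90.00° ✓; |AH| = 24.10 ✓; ∠AHV = 72.60° ✓; |HV| = 17.40 ✓; ∠HVL = 74.70° ✓; |VL| = 15.50 ✓; ∠VLB = 133.0° ✓; |LB| = 29.50 ✗.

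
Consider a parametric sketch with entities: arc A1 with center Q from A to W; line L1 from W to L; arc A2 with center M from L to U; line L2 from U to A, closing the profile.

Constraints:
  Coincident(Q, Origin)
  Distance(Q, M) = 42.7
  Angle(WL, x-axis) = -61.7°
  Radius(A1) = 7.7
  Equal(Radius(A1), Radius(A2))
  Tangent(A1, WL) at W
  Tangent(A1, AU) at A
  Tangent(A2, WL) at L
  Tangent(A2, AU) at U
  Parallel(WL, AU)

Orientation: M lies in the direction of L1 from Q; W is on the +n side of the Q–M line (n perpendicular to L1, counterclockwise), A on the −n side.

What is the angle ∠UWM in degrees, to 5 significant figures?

9.6100°

The slot axis is L1's direction at -61.7°, so u = (cos -61.7°, sin -61.7°) = (0.47409, -0.88048) and n = (−sin -61.7°, cos -61.7°) = (0.88048, 0.47409). Q is at the origin and M lies 42.7 along u from Q, so M = 42.7·u = (20.244, -37.596). Tangency of A1 to both parallel lines with radius 7.7 puts W and A at Q ± 7.7·n: W = (6.7797, 3.6505), A = (-6.7797, -3.6505). Equal radii place L and U the same way about M: L = M + 7.7·n = (27.023, -33.946), U = M − 7.7·n = (13.464, -41.247). Then cos ∠UWM = WU·WM / (|WU||WM|), giving 9.6100°.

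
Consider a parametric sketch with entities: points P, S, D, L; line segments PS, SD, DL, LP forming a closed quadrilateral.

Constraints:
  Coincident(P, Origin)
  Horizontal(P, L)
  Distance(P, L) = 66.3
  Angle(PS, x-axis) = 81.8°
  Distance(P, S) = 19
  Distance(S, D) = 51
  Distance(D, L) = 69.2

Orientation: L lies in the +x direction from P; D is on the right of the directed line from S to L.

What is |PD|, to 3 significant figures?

32.5

Checks: |PL| = 66.30 ✓; |PS| = 19.00 ✓; |SD| = 51.00 ✓; |DL| = 69.20 ✓.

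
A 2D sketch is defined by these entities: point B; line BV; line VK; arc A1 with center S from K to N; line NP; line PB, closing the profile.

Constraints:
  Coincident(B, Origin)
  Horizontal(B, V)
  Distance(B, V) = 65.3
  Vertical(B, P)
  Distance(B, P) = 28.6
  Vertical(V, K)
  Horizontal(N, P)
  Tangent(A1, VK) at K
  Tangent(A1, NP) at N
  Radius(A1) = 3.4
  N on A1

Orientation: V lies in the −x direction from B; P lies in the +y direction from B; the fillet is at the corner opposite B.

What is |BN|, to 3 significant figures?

68.2

B is at the origin; BV is horizontal with |BV| = 65.3 and V on the −x side, so V = (-65.3, 0.00). B and P share the same x with |BP| = 28.6 and P on the +y side, so P = (0.00, 28.6). The virtual corner opposite B is at (-65.3, 28.6). Since A1 is tangent to VK there, SK ⟂ VK and A1 meets NP tangentially, so SN is at right angles to NP, with radius 3.4, so the center S sits 3.4 in from both sides at S = (-61.9, 25.2). That places the tangent points at K = (-65.3, 25.2) on VK and N = (-61.9, 28.6) on NP. Then |BN| = |N − B| = 68.2.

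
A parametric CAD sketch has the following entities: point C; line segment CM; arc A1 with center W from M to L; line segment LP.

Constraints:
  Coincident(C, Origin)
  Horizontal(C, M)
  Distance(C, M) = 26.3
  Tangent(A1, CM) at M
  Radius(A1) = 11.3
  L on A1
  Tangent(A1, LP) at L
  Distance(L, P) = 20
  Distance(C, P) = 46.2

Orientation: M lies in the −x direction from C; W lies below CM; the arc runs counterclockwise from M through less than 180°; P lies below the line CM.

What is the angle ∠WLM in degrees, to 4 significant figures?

37.03°

Checks: |WL| = 11.30 ✓; ∠(WL, LP) = 90.00° ✓; |LP| = 20.00 ✓; |CP| = 46.20 ✓.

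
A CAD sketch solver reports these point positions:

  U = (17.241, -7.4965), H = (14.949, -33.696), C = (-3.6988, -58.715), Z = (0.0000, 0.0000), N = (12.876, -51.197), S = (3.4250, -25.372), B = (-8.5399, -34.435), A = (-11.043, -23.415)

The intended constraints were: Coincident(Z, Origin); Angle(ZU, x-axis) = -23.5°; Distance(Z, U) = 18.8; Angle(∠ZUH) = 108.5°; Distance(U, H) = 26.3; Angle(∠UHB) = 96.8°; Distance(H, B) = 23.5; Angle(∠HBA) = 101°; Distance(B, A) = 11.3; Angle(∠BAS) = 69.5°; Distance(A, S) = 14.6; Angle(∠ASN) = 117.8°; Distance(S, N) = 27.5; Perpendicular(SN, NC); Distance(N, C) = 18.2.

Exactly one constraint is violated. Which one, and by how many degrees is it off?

Perpendicular(SN, NC) — off by 4.30°.

Z = (0.00, 0.00) ✓; ZU at -23.50° ✓; |ZU| = 18.80 ✓; ∠ZUH = 108.5° ✓; |UH| = 26.30 ✓; ∠UHB = 96.80° ✓; |HB| = 23.50 ✓; ∠HBA = 101.0° ✓; |BA| = 11.30 ✓; ∠BAS = 69.50° ✓; |AS| = 14.60 ✓; ∠ASN = 117.8° ✓; |SN| = 27.50 ✓; ∠(SN, NC) = 85.70° ✗; |NC| = 18.20 ✓.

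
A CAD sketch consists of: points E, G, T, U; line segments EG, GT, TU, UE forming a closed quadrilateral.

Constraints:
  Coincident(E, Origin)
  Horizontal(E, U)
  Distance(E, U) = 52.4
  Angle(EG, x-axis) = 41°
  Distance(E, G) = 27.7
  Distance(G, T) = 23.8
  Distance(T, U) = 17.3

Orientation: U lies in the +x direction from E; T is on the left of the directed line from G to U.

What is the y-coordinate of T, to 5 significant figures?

15.414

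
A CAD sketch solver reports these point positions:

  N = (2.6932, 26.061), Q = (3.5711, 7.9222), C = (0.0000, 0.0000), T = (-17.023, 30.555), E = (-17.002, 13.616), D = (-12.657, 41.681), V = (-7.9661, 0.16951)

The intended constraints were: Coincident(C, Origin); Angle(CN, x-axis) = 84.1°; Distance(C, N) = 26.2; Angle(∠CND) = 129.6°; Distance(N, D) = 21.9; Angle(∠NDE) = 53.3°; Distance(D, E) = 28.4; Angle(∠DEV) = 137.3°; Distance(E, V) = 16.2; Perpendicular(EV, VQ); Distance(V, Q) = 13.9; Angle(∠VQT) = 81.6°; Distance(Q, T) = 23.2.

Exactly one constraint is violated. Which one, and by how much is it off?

Distance(Q, T) = 23.2 — off by 7.40.

C = (0.00, 0.00) ✓; CN at 84.10° ✓; |CN| = 26.20 ✓; ∠CND = 129.6° ✓; |ND| = 21.90 ✓; ∠NDE = 53.30° ✓; |DE| = 28.40 ✓; ∠DEV = 137.3° ✓; |EV| = 16.20 ✓; ∠(EV, VQ) = 90.00° ✓; |VQ| = 13.90 ✓; ∠VQT = 81.60° ✓; |QT| = 30.60 ✗.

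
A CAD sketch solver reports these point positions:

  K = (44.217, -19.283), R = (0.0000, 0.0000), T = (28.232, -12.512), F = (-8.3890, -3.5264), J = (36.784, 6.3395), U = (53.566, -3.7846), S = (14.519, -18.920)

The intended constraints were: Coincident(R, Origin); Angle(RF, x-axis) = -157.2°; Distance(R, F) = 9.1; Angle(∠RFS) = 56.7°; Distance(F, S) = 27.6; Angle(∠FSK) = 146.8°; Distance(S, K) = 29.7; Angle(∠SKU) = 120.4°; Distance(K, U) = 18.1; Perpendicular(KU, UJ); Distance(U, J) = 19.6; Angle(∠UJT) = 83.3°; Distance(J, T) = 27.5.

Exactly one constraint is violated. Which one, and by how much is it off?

Distance(J, T) = 27.5 — off by 6.80.

R = (0.00, 0.00) ✓; RF at -157.2° ✓; |RF| = 9.100 ✓; ∠RFS = 56.70° ✓; |FS| = 27.60 ✓; ∠FSK = 146.8° ✓; |SK| = 29.70 ✓; ∠SKU = 120.4° ✓; |KU| = 18.10 ✓; ∠(KU, UJ) = 90.00° ✓; |UJ| = 19.60 ✓; ∠UJT = 83.30° ✓; |JT| = 20.70 ✗.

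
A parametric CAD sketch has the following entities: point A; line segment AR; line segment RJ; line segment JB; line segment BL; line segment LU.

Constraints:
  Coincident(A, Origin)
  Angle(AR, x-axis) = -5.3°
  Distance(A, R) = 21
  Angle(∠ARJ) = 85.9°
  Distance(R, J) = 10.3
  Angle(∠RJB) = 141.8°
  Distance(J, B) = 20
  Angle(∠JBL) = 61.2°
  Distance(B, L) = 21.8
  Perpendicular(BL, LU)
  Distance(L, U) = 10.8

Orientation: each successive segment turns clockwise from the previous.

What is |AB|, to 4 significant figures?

25.97

A is at the origin; AR runs at -5.3° with length 21.0, so R = (20.91, -1.940). ∠ARJ = 85.9° gives RJ at -99.40° from the x-axis; with |RJ| = 10.3, J = (19.23, -12.10). ∠RJB = 141.8° gives JB at -137.6° from the x-axis; with |JB| = 20.0, B = (4.459, -25.59). Then |AB| = |B − A| = 25.97.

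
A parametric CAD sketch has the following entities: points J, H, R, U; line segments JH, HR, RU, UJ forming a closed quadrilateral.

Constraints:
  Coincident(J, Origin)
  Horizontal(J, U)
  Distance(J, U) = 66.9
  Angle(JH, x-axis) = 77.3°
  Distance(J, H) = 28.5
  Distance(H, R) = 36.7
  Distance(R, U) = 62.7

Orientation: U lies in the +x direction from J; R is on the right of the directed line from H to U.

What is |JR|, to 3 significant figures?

10.1

Checks: |HR| = 36.70 ✓; |RU| = 62.70 ✓.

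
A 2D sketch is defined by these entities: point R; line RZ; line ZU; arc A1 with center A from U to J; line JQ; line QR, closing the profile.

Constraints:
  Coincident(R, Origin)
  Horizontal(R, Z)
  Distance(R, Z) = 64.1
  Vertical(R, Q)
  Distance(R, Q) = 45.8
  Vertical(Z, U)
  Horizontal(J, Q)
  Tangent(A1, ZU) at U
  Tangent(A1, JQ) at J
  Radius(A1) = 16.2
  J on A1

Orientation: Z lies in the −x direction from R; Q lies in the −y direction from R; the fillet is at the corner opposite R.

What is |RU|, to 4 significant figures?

70.60

R is at the origin; R and Z share the same y with |RZ| = 64.1 and Z on the −x side, so Z = (-64.10, 0.000). R and Q share the same x with |RQ| = 45.8 and Q on the −y side, so Q = (0.000, -45.80). The virtual corner opposite R is at (-64.10, -45.80). Since A1 is tangent to ZU there, AU ⟂ ZU and since A1 is tangent to JQ there, AJ ⟂ JQ, with radius 16.2, so the center A sits 16.2 in from both sides at A = (-47.90, -29.60). That places the tangent points at U = (-64.10, -29.60) on ZU and J = (-47.90, -45.80) on JQ. Then |RU| = |U − R| = 70.60.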